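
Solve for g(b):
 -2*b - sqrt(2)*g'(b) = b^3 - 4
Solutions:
 g(b) = C1 - sqrt(2)*b^4/8 - sqrt(2)*b^2/2 + 2*sqrt(2)*b


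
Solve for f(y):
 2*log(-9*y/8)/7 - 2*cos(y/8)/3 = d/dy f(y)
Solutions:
 f(y) = C1 + 2*y*log(-y)/7 - 6*y*log(2)/7 - 2*y/7 + 4*y*log(3)/7 - 16*sin(y/8)/3


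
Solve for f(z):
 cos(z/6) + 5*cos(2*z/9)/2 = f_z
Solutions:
 f(z) = C1 + 6*sin(z/6) + 45*sin(2*z/9)/4


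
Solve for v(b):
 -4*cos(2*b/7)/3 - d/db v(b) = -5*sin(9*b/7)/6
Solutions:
 v(b) = C1 - 14*sin(2*b/7)/3 - 35*cos(9*b/7)/54


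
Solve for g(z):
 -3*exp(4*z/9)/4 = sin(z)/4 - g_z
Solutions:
 g(z) = C1 + 27*exp(4*z/9)/16 - cos(z)/4


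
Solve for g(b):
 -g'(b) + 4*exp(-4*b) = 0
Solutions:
 g(b) = C1 - exp(-4*b)


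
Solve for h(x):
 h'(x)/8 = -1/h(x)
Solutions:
 h(x) = -sqrt(C1 - 16*x)
 h(x) = sqrt(C1 - 16*x)


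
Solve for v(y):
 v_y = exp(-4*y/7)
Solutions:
 v(y) = C1 - 7*exp(-4*y/7)/4


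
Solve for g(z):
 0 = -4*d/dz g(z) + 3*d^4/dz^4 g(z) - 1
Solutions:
 g(z) = C1 + C4*exp(6^(2/3)*z/3) - z/4 + (C2*sin(2^(2/3)*3^(1/6)*z/2) + C3*cos(2^(2/3)*3^(1/6)*z/2))*exp(-6^(2/3)*z/6)


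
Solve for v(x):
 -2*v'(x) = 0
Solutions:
 v(x) = C1


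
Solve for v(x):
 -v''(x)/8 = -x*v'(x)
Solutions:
 v(x) = C1 + C2*erfi(2*x)


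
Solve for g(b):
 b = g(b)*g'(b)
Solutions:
 g(b) = -sqrt(C1 + b^2)
 g(b) = sqrt(C1 + b^2)


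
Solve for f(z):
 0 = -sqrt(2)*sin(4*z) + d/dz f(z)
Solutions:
 f(z) = C1 - sqrt(2)*cos(4*z)/4


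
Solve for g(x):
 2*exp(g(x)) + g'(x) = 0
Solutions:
 g(x) = log(1/(C1 + 2*x))


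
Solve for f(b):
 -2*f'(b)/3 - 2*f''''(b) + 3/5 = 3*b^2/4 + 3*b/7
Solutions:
 f(b) = C1 + C4*exp(-3^(2/3)*b/3) - 3*b^3/8 - 9*b^2/28 + 9*b/10 + (C2*sin(3^(1/6)*b/2) + C3*cos(3^(1/6)*b/2))*exp(3^(2/3)*b/6)


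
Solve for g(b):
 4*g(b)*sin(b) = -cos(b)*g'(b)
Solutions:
 g(b) = C1*cos(b)^4


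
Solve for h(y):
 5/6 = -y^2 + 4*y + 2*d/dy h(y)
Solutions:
 h(y) = C1 + y^3/6 - y^2 + 5*y/12


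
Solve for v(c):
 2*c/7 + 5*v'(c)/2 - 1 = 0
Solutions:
 v(c) = C1 - 2*c^2/35 + 2*c/5


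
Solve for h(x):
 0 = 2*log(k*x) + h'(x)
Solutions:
 h(x) = C1 - 2*x*log(k*x) + 2*x


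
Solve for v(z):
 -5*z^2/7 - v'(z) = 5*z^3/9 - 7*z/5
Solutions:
 v(z) = C1 - 5*z^4/36 - 5*z^3/21 + 7*z^2/10


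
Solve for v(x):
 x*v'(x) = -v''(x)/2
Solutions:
 v(x) = C1 + C2*erf(x)


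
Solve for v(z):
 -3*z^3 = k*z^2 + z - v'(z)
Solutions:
 v(z) = C1 + k*z^3/3 + 3*z^4/4 + z^2/2


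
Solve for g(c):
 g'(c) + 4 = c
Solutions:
 g(c) = C1 + c^2/2 - 4*c


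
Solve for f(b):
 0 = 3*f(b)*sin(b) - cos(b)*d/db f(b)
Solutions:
 f(b) = C1/cos(b)^3


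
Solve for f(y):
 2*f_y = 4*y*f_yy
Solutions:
 f(y) = C1 + C2*y^(3/2)


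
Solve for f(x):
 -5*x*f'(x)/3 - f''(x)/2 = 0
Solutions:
 f(x) = C1 + C2*erf(sqrt(15)*x/3)


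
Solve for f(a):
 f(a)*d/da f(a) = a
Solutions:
 f(a) = -sqrt(C1 + a^2)
 f(a) = sqrt(C1 + a^2)


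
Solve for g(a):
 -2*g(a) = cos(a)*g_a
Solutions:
 g(a) = C1*(sin(a) - 1)/(sin(a) + 1)


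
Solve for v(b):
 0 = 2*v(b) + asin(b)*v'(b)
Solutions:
 v(b) = C1*exp(-2*Integral(1/asin(b), b))


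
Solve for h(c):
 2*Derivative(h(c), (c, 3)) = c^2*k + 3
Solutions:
 h(c) = C1 + C2*c + C3*c^2 + c^5*k/120 + c^3/4


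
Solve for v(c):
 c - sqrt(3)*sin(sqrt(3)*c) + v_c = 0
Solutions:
 v(c) = C1 - c^2/2 - cos(sqrt(3)*c)


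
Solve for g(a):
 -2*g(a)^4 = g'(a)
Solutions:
 g(a) = (-3^(2/3) - 3*3^(1/6)*I)*(1/(C1 + 2*a))^(1/3)/6
 g(a) = (-3^(2/3) + 3*3^(1/6)*I)*(1/(C1 + 2*a))^(1/3)/6
 g(a) = (1/(C1 + 6*a))^(1/3)


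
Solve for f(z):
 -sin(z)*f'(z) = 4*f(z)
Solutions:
 f(z) = C1*(cos(z)^2 + 2*cos(z) + 1)/(cos(z)^2 - 2*cos(z) + 1)


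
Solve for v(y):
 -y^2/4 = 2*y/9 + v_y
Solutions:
 v(y) = C1 - y^3/12 - y^2/9


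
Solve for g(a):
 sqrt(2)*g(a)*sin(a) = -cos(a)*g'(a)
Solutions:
 g(a) = C1*cos(a)^(sqrt(2))


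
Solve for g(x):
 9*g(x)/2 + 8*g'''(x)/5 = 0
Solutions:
 g(x) = C3*exp(x*(-2^(2/3)*45^(1/3) + 3*5^(1/3)*6^(2/3))/16)*sin(3*2^(2/3)*3^(1/6)*5^(1/3)*x/8) + C4*exp(x*(-2^(2/3)*45^(1/3) + 3*5^(1/3)*6^(2/3))/16)*cos(3*2^(2/3)*3^(1/6)*5^(1/3)*x/8) + C5*exp(-x*(2^(2/3)*45^(1/3) + 3*5^(1/3)*6^(2/3))/16) + (C1*sin(3*2^(2/3)*3^(1/6)*5^(1/3)*x/8) + C2*cos(3*2^(2/3)*3^(1/6)*5^(1/3)*x/8))*exp(2^(2/3)*45^(1/3)*x/8)


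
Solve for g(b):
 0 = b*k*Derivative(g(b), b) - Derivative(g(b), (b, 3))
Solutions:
 g(b) = C1 + Integral(C2*airyai(b*k^(1/3)) + C3*airybi(b*k^(1/3)), b)


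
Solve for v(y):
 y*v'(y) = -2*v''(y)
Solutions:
 v(y) = C1 + C2*erf(y/2)


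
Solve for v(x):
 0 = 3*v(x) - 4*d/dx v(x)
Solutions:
 v(x) = C1*exp(3*x/4)


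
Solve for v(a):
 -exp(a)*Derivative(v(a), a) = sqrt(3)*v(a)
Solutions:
 v(a) = C1*exp(sqrt(3)*exp(-a))


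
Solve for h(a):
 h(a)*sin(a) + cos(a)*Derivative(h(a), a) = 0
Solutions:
 h(a) = C1*cos(a)


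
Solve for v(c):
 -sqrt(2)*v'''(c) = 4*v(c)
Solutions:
 v(c) = C3*exp(-sqrt(2)*c) + (C1*sin(sqrt(6)*c/2) + C2*cos(sqrt(6)*c/2))*exp(sqrt(2)*c/2)


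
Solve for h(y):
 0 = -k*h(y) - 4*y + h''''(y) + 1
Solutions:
 h(y) = C1*exp(-k^(1/4)*y) + C2*exp(k^(1/4)*y) + C3*exp(-I*k^(1/4)*y) + C4*exp(I*k^(1/4)*y) - 4*y/k + 1/k


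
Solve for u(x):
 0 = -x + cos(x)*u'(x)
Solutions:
 u(x) = C1 + Integral(x/cos(x), x)


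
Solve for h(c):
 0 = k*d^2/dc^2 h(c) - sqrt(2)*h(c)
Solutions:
 h(c) = C1*exp(-2^(1/4)*c*sqrt(1/k)) + C2*exp(2^(1/4)*c*sqrt(1/k))


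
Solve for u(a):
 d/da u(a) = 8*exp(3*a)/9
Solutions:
 u(a) = C1 + 8*exp(3*a)/27


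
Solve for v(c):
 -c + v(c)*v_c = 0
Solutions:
 v(c) = -sqrt(C1 + c^2)
 v(c) = sqrt(C1 + c^2)


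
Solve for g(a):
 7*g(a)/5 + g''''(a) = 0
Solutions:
 g(a) = (C1*sin(sqrt(2)*5^(3/4)*7^(1/4)*a/10) + C2*cos(sqrt(2)*5^(3/4)*7^(1/4)*a/10))*exp(-sqrt(2)*5^(3/4)*7^(1/4)*a/10) + (C3*sin(sqrt(2)*5^(3/4)*7^(1/4)*a/10) + C4*cos(sqrt(2)*5^(3/4)*7^(1/4)*a/10))*exp(sqrt(2)*5^(3/4)*7^(1/4)*a/10)


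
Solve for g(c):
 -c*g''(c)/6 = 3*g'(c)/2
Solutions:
 g(c) = C1 + C2/c^8


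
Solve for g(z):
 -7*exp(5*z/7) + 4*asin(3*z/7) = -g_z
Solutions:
 g(z) = C1 - 4*z*asin(3*z/7) - 4*sqrt(49 - 9*z^2)/3 + 49*exp(5*z/7)/5


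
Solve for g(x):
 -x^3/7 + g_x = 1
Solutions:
 g(x) = C1 + x^4/28 + x


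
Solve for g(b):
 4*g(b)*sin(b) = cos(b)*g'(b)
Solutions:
 g(b) = C1/cos(b)^4


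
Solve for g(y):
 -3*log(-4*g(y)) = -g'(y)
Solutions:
 -Integral(1/(log(-_y) + 2*log(2)), (_y, g(y)))/3 = C1 - y


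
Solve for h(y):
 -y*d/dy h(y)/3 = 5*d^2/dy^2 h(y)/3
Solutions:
 h(y) = C1 + C2*erf(sqrt(10)*y/10)


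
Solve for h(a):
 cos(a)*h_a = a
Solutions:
 h(a) = C1 + Integral(a/cos(a), a)


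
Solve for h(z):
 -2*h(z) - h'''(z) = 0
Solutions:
 h(z) = C3*exp(-2^(1/3)*z) + (C1*sin(2^(1/3)*sqrt(3)*z/2) + C2*cos(2^(1/3)*sqrt(3)*z/2))*exp(2^(1/3)*z/2)


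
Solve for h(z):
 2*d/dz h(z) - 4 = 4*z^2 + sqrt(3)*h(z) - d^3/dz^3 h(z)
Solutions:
 h(z) = C1*exp(-2^(1/3)*sqrt(3)*z*(-4/(9 + sqrt(113))^(1/3) + 2^(1/3)*(9 + sqrt(113))^(1/3))/12)*sin(2^(1/3)*z*((9 + sqrt(113))^(-1/3) + 2^(1/3)*(9 + sqrt(113))^(1/3)/4)) + C2*exp(-2^(1/3)*sqrt(3)*z*(-4/(9 + sqrt(113))^(1/3) + 2^(1/3)*(9 + sqrt(113))^(1/3))/12)*cos(2^(1/3)*z*((9 + sqrt(113))^(-1/3) + 2^(1/3)*(9 + sqrt(113))^(1/3)/4)) + C3*exp(2^(1/3)*sqrt(3)*z*(-4/(9 + sqrt(113))^(1/3) + 2^(1/3)*(9 + sqrt(113))^(1/3))/6) - 4*sqrt(3)*z^2/3 - 16*z/3 - 44*sqrt(3)/9


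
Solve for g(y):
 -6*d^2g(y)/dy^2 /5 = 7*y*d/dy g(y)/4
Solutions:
 g(y) = C1 + C2*erf(sqrt(105)*y/12)


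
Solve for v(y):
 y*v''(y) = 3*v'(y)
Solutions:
 v(y) = C1 + C2*y^4


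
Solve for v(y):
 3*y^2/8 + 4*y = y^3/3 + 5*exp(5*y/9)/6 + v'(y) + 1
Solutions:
 v(y) = C1 - y^4/12 + y^3/8 + 2*y^2 - y - 3*exp(5*y/9)/2


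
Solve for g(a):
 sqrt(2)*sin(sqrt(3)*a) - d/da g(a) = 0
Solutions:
 g(a) = C1 - sqrt(6)*cos(sqrt(3)*a)/3


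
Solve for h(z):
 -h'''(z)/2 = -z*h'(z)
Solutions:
 h(z) = C1 + Integral(C2*airyai(2^(1/3)*z) + C3*airybi(2^(1/3)*z), z)


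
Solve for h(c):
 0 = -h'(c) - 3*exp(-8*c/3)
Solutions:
 h(c) = C1 + 9*exp(-8*c/3)/8


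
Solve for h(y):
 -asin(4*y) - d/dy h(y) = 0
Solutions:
 h(y) = C1 - y*asin(4*y) - sqrt(1 - 16*y^2)/4


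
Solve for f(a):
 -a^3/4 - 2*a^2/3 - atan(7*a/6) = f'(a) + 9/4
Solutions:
 f(a) = C1 - a^4/16 - 2*a^3/9 - a*atan(7*a/6) - 9*a/4 + 3*log(49*a^2 + 36)/7


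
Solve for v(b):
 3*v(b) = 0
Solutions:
 v(b) = 0


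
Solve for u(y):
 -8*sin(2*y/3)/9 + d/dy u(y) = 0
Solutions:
 u(y) = C1 - 4*cos(2*y/3)/3


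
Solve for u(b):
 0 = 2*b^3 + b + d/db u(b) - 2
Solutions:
 u(b) = C1 - b^4/2 - b^2/2 + 2*b


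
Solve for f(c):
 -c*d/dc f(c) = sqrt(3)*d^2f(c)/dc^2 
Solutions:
 f(c) = C1 + C2*erf(sqrt(2)*3^(3/4)*c/6)


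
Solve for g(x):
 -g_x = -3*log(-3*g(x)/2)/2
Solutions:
 -2*Integral(1/(log(-_y) - log(2) + log(3)), (_y, g(x)))/3 = C1 - x


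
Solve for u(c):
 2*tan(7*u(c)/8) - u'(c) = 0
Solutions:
 u(c) = -8*asin(C1*exp(7*c/4))/7 + 8*pi/7
 u(c) = 8*asin(C1*exp(7*c/4))/7


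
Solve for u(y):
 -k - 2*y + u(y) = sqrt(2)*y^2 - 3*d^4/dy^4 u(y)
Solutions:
 u(y) = k + sqrt(2)*y^2 + 2*y + (C1*sin(sqrt(2)*3^(3/4)*y/6) + C2*cos(sqrt(2)*3^(3/4)*y/6))*exp(-sqrt(2)*3^(3/4)*y/6) + (C3*sin(sqrt(2)*3^(3/4)*y/6) + C4*cos(sqrt(2)*3^(3/4)*y/6))*exp(sqrt(2)*3^(3/4)*y/6)


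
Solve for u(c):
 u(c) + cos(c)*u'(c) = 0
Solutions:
 u(c) = C1*sqrt(sin(c) - 1)/sqrt(sin(c) + 1)


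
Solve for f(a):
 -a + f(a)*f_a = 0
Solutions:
 f(a) = -sqrt(C1 + a^2)
 f(a) = sqrt(C1 + a^2)


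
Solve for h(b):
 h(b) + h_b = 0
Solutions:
 h(b) = C1*exp(-b)


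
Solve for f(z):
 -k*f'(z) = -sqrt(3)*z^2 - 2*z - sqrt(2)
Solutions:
 f(z) = C1 + sqrt(3)*z^3/(3*k) + z^2/k + sqrt(2)*z/k


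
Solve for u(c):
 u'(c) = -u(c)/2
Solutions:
 u(c) = C1*exp(-c/2)


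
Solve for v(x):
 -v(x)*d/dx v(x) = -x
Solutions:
 v(x) = -sqrt(C1 + x^2)
 v(x) = sqrt(C1 + x^2)


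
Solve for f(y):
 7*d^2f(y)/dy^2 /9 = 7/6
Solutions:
 f(y) = C1 + C2*y + 3*y^2/4


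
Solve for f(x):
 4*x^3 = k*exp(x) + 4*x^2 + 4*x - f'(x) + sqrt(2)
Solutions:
 f(x) = C1 + k*exp(x) - x^4 + 4*x^3/3 + 2*x^2 + sqrt(2)*x


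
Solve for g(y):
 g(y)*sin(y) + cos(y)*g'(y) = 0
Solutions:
 g(y) = C1*cos(y)


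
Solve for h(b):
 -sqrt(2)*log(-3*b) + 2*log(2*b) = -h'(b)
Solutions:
 h(b) = C1 - b*(2 - sqrt(2))*log(b) + b*(-sqrt(2) - 2*log(2) + sqrt(2)*log(3) + 2 + sqrt(2)*I*pi)


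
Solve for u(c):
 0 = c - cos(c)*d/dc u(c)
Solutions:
 u(c) = C1 + Integral(c/cos(c), c)


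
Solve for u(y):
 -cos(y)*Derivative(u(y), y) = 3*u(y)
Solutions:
 u(y) = C1*(sin(y) - 1)^(3/2)/(sin(y) + 1)^(3/2)


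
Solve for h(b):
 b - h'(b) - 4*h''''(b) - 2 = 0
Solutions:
 h(b) = C1 + C4*exp(-2^(1/3)*b/2) + b^2/2 - 2*b + (C2*sin(2^(1/3)*sqrt(3)*b/4) + C3*cos(2^(1/3)*sqrt(3)*b/4))*exp(2^(1/3)*b/4)


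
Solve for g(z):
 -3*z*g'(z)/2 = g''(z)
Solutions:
 g(z) = C1 + C2*erf(sqrt(3)*z/2)


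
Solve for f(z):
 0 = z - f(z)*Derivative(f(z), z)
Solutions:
 f(z) = -sqrt(C1 + z^2)
 f(z) = sqrt(C1 + z^2)


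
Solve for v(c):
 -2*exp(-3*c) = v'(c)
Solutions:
 v(c) = C1 + 2*exp(-3*c)/3


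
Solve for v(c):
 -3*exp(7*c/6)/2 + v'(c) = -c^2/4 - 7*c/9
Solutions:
 v(c) = C1 - c^3/12 - 7*c^2/18 + 9*exp(7*c/6)/7


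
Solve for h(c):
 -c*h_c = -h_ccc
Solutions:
 h(c) = C1 + Integral(C2*airyai(c) + C3*airybi(c), c)


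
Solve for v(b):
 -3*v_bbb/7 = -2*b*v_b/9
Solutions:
 v(b) = C1 + Integral(C2*airyai(14^(1/3)*b/3) + C3*airybi(14^(1/3)*b/3), b)


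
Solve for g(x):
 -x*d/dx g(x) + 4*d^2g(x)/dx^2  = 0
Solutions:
 g(x) = C1 + C2*erfi(sqrt(2)*x/4)


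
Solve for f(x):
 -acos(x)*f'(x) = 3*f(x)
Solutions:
 f(x) = C1*exp(-3*Integral(1/acos(x), x))


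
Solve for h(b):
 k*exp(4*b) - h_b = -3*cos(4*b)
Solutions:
 h(b) = C1 + k*exp(4*b)/4 + 3*sin(4*b)/4


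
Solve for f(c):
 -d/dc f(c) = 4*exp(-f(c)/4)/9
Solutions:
 f(c) = 4*log(C1 - c/9)


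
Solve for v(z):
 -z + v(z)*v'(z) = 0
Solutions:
 v(z) = -sqrt(C1 + z^2)
 v(z) = sqrt(C1 + z^2)


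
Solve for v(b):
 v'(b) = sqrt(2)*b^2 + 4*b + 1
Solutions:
 v(b) = C1 + sqrt(2)*b^3/3 + 2*b^2 + b


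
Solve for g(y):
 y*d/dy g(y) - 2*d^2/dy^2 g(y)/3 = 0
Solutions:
 g(y) = C1 + C2*erfi(sqrt(3)*y/2)


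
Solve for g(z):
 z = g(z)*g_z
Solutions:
 g(z) = -sqrt(C1 + z^2)
 g(z) = sqrt(C1 + z^2)


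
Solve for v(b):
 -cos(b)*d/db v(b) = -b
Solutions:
 v(b) = C1 + Integral(b/cos(b), b)


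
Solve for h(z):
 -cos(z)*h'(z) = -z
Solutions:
 h(z) = C1 + Integral(z/cos(z), z)


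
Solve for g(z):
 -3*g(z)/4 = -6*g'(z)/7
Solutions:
 g(z) = C1*exp(7*z/8)


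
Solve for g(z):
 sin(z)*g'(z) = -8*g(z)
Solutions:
 g(z) = C1*(cos(z)^4 + 4*cos(z)^3 + 6*cos(z)^2 + 4*cos(z) + 1)/(cos(z)^4 - 4*cos(z)^3 + 6*cos(z)^2 - 4*cos(z) + 1)


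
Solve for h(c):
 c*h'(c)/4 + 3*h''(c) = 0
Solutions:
 h(c) = C1 + C2*erf(sqrt(6)*c/12)


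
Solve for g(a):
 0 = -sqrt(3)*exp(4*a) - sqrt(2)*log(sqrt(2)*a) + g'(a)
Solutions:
 g(a) = C1 + sqrt(2)*a*log(a) + sqrt(2)*a*(-1 + log(2)/2) + sqrt(3)*exp(4*a)/4


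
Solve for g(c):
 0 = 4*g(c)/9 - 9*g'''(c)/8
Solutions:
 g(c) = C3*exp(2*6^(2/3)*c/9) + (C1*sin(2^(2/3)*3^(1/6)*c/3) + C2*cos(2^(2/3)*3^(1/6)*c/3))*exp(-6^(2/3)*c/9)


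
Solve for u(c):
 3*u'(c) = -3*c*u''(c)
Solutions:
 u(c) = C1 + C2*log(c)


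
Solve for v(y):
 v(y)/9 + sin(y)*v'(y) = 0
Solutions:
 v(y) = C1*(cos(y) + 1)^(1/18)/(cos(y) - 1)^(1/18)


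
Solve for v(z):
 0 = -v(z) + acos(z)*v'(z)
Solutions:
 v(z) = C1*exp(Integral(1/acos(z), z))


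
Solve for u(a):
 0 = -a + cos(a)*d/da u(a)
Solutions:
 u(a) = C1 + Integral(a/cos(a), a)


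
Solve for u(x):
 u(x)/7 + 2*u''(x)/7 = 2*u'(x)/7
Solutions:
 u(x) = (C1*sin(x/2) + C2*cos(x/2))*exp(x/2)


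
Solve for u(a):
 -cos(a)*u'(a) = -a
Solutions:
 u(a) = C1 + Integral(a/cos(a), a)


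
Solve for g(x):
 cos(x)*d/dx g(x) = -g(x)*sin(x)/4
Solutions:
 g(x) = C1*cos(x)^(1/4)


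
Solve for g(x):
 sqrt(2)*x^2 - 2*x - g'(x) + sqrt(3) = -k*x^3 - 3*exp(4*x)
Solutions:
 g(x) = C1 + k*x^4/4 + sqrt(2)*x^3/3 - x^2 + sqrt(3)*x + 3*exp(4*x)/4


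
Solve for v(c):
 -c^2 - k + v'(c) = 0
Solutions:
 v(c) = C1 + c^3/3 + c*k


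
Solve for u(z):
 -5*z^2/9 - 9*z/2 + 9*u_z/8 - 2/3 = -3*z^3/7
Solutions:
 u(z) = C1 - 2*z^4/21 + 40*z^3/243 + 2*z^2 + 16*z/27


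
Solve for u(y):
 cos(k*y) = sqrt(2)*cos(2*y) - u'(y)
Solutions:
 u(y) = C1 + sqrt(2)*sin(2*y)/2 - sin(k*y)/k


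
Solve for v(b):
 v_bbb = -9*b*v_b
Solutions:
 v(b) = C1 + Integral(C2*airyai(-3^(2/3)*b) + C3*airybi(-3^(2/3)*b), b)


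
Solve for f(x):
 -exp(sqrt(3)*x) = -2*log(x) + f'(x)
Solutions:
 f(x) = C1 + 2*x*log(x) - 2*x - sqrt(3)*exp(sqrt(3)*x)/3


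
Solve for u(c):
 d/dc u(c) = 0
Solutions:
 u(c) = C1


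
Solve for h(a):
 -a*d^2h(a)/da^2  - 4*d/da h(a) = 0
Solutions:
 h(a) = C1 + C2/a^3


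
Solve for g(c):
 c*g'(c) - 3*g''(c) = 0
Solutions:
 g(c) = C1 + C2*erfi(sqrt(6)*c/6)


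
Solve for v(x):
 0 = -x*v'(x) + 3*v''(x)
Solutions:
 v(x) = C1 + C2*erfi(sqrt(6)*x/6)


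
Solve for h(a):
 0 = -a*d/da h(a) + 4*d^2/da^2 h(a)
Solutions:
 h(a) = C1 + C2*erfi(sqrt(2)*a/4)


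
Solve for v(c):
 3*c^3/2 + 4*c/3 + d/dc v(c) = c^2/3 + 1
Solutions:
 v(c) = C1 - 3*c^4/8 + c^3/9 - 2*c^2/3 + c


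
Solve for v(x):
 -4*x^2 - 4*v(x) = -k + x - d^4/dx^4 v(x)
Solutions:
 v(x) = C1*exp(-sqrt(2)*x) + C2*exp(sqrt(2)*x) + C3*sin(sqrt(2)*x) + C4*cos(sqrt(2)*x) + k/4 - x^2 - x/4


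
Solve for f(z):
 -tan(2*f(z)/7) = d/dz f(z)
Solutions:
 f(z) = -7*asin(C1*exp(-2*z/7))/2 + 7*pi/2
 f(z) = 7*asin(C1*exp(-2*z/7))/2


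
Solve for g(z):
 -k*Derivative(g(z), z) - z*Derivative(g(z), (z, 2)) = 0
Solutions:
 g(z) = C1 + z^(1 - re(k))*(C2*sin(log(z)*Abs(im(k))) + C3*cos(log(z)*im(k)))


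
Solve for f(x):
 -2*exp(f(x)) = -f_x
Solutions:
 f(x) = log(-1/(C1 + 2*x))


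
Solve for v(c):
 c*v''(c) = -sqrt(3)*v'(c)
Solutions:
 v(c) = C1 + C2*c^(1 - sqrt(3))


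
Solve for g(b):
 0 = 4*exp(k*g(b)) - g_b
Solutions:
 g(b) = Piecewise((log(-1/(C1*k + 4*b*k))/k, Ne(k, 0)), (nan, True))
 g(b) = Piecewise((C1 + 4*b, Eq(k, 0)), (nan, True))


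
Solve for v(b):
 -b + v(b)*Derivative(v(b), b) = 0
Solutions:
 v(b) = -sqrt(C1 + b^2)
 v(b) = sqrt(C1 + b^2)


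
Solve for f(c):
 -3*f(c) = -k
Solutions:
 f(c) = k/3


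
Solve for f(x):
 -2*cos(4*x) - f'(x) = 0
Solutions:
 f(x) = C1 - sin(4*x)/2


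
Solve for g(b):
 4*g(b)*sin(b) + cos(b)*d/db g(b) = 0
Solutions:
 g(b) = C1*cos(b)^4


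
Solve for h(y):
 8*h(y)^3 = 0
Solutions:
 h(y) = 0


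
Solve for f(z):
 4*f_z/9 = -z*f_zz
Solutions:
 f(z) = C1 + C2*z^(5/9)


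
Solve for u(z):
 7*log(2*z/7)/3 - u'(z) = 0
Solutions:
 u(z) = C1 + 7*z*log(z)/3 - 7*z*log(7)/3 - 7*z/3 + 7*z*log(2)/3


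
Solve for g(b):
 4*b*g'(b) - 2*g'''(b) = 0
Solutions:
 g(b) = C1 + Integral(C2*airyai(2^(1/3)*b) + C3*airybi(2^(1/3)*b), b)


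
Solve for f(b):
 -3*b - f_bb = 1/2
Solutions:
 f(b) = C1 + C2*b - b^3/2 - b^2/4


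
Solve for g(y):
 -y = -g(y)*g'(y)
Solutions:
 g(y) = -sqrt(C1 + y^2)
 g(y) = sqrt(C1 + y^2)


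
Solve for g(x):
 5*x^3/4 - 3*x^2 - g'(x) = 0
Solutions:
 g(x) = C1 + 5*x^4/16 - x^3


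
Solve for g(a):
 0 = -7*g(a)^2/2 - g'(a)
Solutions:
 g(a) = 2/(C1 + 7*a)


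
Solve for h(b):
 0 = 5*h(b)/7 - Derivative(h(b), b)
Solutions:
 h(b) = C1*exp(5*b/7)


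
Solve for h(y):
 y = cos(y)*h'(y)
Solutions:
 h(y) = C1 + Integral(y/cos(y), y)


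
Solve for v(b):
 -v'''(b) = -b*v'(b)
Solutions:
 v(b) = C1 + Integral(C2*airyai(b) + C3*airybi(b), b)


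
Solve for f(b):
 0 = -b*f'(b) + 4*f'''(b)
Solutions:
 f(b) = C1 + Integral(C2*airyai(2^(1/3)*b/2) + C3*airybi(2^(1/3)*b/2), b)


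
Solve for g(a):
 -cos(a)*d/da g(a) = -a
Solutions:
 g(a) = C1 + Integral(a/cos(a), a)


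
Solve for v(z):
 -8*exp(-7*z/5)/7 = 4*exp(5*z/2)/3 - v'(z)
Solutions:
 v(z) = C1 + 8*exp(5*z/2)/15 - 40*exp(-7*z/5)/49


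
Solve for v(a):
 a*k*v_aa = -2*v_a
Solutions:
 v(a) = C1 + a^(((re(k) - 2)*re(k) + im(k)^2)/(re(k)^2 + im(k)^2))*(C2*sin(2*log(a)*Abs(im(k))/(re(k)^2 + im(k)^2)) + C3*cos(2*log(a)*im(k)/(re(k)^2 + im(k)^2)))


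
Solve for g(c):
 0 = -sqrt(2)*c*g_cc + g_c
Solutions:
 g(c) = C1 + C2*c^(sqrt(2)/2 + 1)


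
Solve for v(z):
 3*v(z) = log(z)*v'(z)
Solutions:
 v(z) = C1*exp(3*li(z))


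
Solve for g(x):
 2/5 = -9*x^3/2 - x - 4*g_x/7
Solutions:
 g(x) = C1 - 63*x^4/32 - 7*x^2/8 - 7*x/10


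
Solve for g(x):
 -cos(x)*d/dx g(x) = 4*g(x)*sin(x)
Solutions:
 g(x) = C1*cos(x)^4


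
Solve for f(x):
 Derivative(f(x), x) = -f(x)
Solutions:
 f(x) = C1*exp(-x)


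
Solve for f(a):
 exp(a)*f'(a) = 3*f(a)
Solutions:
 f(a) = C1*exp(-3*exp(-a))


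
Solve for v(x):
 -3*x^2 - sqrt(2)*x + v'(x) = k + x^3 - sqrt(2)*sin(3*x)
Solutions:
 v(x) = C1 + k*x + x^4/4 + x^3 + sqrt(2)*x^2/2 + sqrt(2)*cos(3*x)/3


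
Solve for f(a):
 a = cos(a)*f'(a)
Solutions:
 f(a) = C1 + Integral(a/cos(a), a)


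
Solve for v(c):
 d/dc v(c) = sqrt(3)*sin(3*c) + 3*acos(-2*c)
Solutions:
 v(c) = C1 + 3*c*acos(-2*c) + 3*sqrt(1 - 4*c^2)/2 - sqrt(3)*cos(3*c)/3


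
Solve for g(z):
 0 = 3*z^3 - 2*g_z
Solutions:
 g(z) = C1 + 3*z^4/8


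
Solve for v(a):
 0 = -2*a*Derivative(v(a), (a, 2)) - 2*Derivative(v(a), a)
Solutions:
 v(a) = C1 + C2*log(a)


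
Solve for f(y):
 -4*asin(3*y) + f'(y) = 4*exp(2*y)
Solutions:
 f(y) = C1 + 4*y*asin(3*y) + 4*sqrt(1 - 9*y^2)/3 + 2*exp(2*y)


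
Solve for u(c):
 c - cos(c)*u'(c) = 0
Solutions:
 u(c) = C1 + Integral(c/cos(c), c)


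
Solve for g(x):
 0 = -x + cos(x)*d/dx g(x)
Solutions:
 g(x) = C1 + Integral(x/cos(x), x)


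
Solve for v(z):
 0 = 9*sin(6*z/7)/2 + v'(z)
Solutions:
 v(z) = C1 + 21*cos(6*z/7)/4


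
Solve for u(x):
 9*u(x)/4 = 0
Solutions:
 u(x) = 0


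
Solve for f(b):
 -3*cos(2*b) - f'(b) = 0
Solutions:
 f(b) = C1 - 3*sin(2*b)/2


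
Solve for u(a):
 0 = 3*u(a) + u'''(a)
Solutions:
 u(a) = C3*exp(-3^(1/3)*a) + (C1*sin(3^(5/6)*a/2) + C2*cos(3^(5/6)*a/2))*exp(3^(1/3)*a/2)


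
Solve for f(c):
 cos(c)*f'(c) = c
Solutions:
 f(c) = C1 + Integral(c/cos(c), c)


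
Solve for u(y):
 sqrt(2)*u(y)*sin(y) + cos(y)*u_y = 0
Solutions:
 u(y) = C1*cos(y)^(sqrt(2))


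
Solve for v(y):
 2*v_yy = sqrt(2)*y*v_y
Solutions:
 v(y) = C1 + C2*erfi(2^(1/4)*y/2)


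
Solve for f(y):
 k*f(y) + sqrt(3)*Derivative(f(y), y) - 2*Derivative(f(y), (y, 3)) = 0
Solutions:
 f(y) = C1*exp(-2^(1/3)*y*(3^(2/3)*(-3*k + sqrt(9*k^2 - 2*sqrt(3)))^(1/3) + 2^(1/3)*3^(5/6)/(-3*k + sqrt(9*k^2 - 2*sqrt(3)))^(1/3))/6) + C2*exp(2^(1/3)*y*(3^(2/3)*(-3*k + sqrt(9*k^2 - 2*sqrt(3)))^(1/3)/12 - 3^(1/6)*I*(-3*k + sqrt(9*k^2 - 2*sqrt(3)))^(1/3)/4 - 2^(1/3)*sqrt(3)/((-3^(2/3) + 3*3^(1/6)*I)*(-3*k + sqrt(9*k^2 - 2*sqrt(3)))^(1/3)))) + C3*exp(2^(1/3)*y*(3^(2/3)*(-3*k + sqrt(9*k^2 - 2*sqrt(3)))^(1/3)/12 + 3^(1/6)*I*(-3*k + sqrt(9*k^2 - 2*sqrt(3)))^(1/3)/4 + 2^(1/3)*sqrt(3)/((3^(2/3) + 3*3^(1/6)*I)*(-3*k + sqrt(9*k^2 - 2*sqrt(3)))^(1/3))))


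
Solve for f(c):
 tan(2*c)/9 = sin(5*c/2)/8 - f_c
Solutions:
 f(c) = C1 + log(cos(2*c))/18 - cos(5*c/2)/20


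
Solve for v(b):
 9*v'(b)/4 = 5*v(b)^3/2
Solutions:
 v(b) = -3*sqrt(2)*sqrt(-1/(C1 + 10*b))/2
 v(b) = 3*sqrt(2)*sqrt(-1/(C1 + 10*b))/2


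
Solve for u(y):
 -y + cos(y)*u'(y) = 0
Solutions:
 u(y) = C1 + Integral(y/cos(y), y)


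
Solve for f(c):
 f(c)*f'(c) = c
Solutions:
 f(c) = -sqrt(C1 + c^2)
 f(c) = sqrt(C1 + c^2)


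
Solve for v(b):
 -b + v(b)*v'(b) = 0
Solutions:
 v(b) = -sqrt(C1 + b^2)
 v(b) = sqrt(C1 + b^2)


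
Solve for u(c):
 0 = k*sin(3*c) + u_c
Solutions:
 u(c) = C1 + k*cos(3*c)/3


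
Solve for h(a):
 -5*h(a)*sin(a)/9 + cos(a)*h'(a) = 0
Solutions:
 h(a) = C1/cos(a)^(5/9)


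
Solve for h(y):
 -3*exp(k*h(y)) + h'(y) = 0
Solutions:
 h(y) = Piecewise((log(-1/(C1*k + 3*k*y))/k, Ne(k, 0)), (nan, True))
 h(y) = Piecewise((C1 + 3*y, Eq(k, 0)), (nan, True))


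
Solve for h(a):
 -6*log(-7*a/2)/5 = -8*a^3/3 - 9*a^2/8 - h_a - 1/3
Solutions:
 h(a) = C1 - 2*a^4/3 - 3*a^3/8 + 6*a*log(-a)/5 + a*(-23 - 18*log(2) + 18*log(7))/15


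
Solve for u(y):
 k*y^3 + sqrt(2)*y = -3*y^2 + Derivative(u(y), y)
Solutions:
 u(y) = C1 + k*y^4/4 + y^3 + sqrt(2)*y^2/2


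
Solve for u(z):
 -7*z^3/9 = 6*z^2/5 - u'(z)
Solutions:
 u(z) = C1 + 7*z^4/36 + 2*z^3/5


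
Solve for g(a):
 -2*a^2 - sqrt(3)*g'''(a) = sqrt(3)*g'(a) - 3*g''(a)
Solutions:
 g(a) = C1 - 2*sqrt(3)*a^3/9 - 2*a^2 - 8*sqrt(3)*a/3 + (C2*sin(a/2) + C3*cos(a/2))*exp(sqrt(3)*a/2)


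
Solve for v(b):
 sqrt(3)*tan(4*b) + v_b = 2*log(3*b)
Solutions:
 v(b) = C1 + 2*b*log(b) - 2*b + 2*b*log(3) + sqrt(3)*log(cos(4*b))/4


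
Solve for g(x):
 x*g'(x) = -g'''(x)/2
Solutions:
 g(x) = C1 + Integral(C2*airyai(-2^(1/3)*x) + C3*airybi(-2^(1/3)*x), x)


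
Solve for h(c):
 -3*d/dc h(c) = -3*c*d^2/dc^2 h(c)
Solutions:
 h(c) = C1 + C2*c^2


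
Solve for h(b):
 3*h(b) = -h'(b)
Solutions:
 h(b) = C1*exp(-3*b)


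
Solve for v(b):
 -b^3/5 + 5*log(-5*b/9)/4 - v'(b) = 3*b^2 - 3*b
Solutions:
 v(b) = C1 - b^4/20 - b^3 + 3*b^2/2 + 5*b*log(-b)/4 + 5*b*(-2*log(3) - 1 + log(5))/4


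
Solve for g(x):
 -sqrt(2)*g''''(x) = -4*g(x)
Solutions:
 g(x) = C1*exp(-2^(3/8)*x) + C2*exp(2^(3/8)*x) + C3*sin(2^(3/8)*x) + C4*cos(2^(3/8)*x)


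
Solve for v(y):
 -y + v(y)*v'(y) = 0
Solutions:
 v(y) = -sqrt(C1 + y^2)
 v(y) = sqrt(C1 + y^2)


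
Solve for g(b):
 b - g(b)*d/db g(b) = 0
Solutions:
 g(b) = -sqrt(C1 + b^2)
 g(b) = sqrt(C1 + b^2)


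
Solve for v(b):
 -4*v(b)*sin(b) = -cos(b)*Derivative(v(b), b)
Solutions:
 v(b) = C1/cos(b)^4


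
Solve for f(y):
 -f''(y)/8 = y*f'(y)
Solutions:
 f(y) = C1 + C2*erf(2*y)


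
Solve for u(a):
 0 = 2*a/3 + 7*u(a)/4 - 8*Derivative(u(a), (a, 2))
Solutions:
 u(a) = C1*exp(-sqrt(14)*a/8) + C2*exp(sqrt(14)*a/8) - 8*a/21


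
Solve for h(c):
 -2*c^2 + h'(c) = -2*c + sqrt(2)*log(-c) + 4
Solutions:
 h(c) = C1 + 2*c^3/3 - c^2 + sqrt(2)*c*log(-c) + c*(4 - sqrt(2))


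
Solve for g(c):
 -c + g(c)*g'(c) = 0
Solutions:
 g(c) = -sqrt(C1 + c^2)
 g(c) = sqrt(C1 + c^2)


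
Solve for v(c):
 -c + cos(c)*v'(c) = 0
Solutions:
 v(c) = C1 + Integral(c/cos(c), c)


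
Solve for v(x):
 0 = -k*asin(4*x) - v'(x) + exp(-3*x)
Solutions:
 v(x) = C1 - k*x*asin(4*x) - k*sqrt(1 - 16*x^2)/4 - exp(-3*x)/3


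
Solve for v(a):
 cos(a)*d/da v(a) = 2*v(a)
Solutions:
 v(a) = C1*(sin(a) + 1)/(sin(a) - 1)


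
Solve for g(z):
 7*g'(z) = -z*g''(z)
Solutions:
 g(z) = C1 + C2/z^6


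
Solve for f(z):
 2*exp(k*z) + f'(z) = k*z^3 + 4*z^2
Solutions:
 f(z) = C1 + k*z^4/4 + 4*z^3/3 - 2*exp(k*z)/k


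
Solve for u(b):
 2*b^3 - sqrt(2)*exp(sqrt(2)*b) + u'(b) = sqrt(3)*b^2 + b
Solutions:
 u(b) = C1 - b^4/2 + sqrt(3)*b^3/3 + b^2/2 + exp(sqrt(2)*b)


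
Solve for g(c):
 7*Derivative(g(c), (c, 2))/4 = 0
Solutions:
 g(c) = C1 + C2*c


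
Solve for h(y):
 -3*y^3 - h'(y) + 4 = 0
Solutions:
 h(y) = C1 - 3*y^4/4 + 4*y


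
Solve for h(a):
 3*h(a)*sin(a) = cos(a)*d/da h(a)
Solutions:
 h(a) = C1/cos(a)^3


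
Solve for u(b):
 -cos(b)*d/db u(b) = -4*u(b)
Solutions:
 u(b) = C1*(sin(b)^2 + 2*sin(b) + 1)/(sin(b)^2 - 2*sin(b) + 1)


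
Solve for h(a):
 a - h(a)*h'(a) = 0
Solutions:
 h(a) = -sqrt(C1 + a^2)
 h(a) = sqrt(C1 + a^2)


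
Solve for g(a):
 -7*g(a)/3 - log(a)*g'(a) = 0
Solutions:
 g(a) = C1*exp(-7*li(a)/3)


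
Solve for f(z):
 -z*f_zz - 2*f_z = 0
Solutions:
 f(z) = C1 + C2/z


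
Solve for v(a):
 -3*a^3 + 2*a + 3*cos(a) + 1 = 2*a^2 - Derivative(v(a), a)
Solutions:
 v(a) = C1 + 3*a^4/4 + 2*a^3/3 - a^2 - a - 3*sin(a)


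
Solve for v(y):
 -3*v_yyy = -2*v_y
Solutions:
 v(y) = C1 + C2*exp(-sqrt(6)*y/3) + C3*exp(sqrt(6)*y/3)


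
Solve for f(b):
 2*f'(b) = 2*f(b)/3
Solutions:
 f(b) = C1*exp(b/3)


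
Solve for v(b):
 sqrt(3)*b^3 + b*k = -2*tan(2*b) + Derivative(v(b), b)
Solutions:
 v(b) = C1 + sqrt(3)*b^4/4 + b^2*k/2 - log(cos(2*b))


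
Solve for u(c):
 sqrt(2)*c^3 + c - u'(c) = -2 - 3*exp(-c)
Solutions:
 u(c) = C1 + sqrt(2)*c^4/4 + c^2/2 + 2*c - 3*exp(-c)


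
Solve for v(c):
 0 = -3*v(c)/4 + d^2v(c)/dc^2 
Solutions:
 v(c) = C1*exp(-sqrt(3)*c/2) + C2*exp(sqrt(3)*c/2)


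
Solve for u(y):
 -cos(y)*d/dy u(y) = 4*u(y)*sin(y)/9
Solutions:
 u(y) = C1*cos(y)^(4/9)


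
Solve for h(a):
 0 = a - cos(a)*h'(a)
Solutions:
 h(a) = C1 + Integral(a/cos(a), a)


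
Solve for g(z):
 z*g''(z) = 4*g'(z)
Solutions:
 g(z) = C1 + C2*z^5


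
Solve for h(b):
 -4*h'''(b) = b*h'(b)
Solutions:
 h(b) = C1 + Integral(C2*airyai(-2^(1/3)*b/2) + C3*airybi(-2^(1/3)*b/2), b)


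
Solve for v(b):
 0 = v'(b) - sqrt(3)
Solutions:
 v(b) = C1 + sqrt(3)*b


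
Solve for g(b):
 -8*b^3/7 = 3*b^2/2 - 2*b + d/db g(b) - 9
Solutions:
 g(b) = C1 - 2*b^4/7 - b^3/2 + b^2 + 9*b


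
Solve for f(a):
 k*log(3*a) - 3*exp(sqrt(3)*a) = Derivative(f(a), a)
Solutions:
 f(a) = C1 + a*k*log(a) + a*k*(-1 + log(3)) - sqrt(3)*exp(sqrt(3)*a)


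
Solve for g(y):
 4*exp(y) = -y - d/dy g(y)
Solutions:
 g(y) = C1 - y^2/2 - 4*exp(y)


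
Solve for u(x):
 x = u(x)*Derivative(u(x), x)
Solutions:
 u(x) = -sqrt(C1 + x^2)
 u(x) = sqrt(C1 + x^2)


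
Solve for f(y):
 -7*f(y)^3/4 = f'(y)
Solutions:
 f(y) = -sqrt(2)*sqrt(-1/(C1 - 7*y))
 f(y) = sqrt(2)*sqrt(-1/(C1 - 7*y))


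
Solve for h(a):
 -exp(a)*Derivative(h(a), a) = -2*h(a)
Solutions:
 h(a) = C1*exp(-2*exp(-a))


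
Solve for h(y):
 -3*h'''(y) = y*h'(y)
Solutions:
 h(y) = C1 + Integral(C2*airyai(-3^(2/3)*y/3) + C3*airybi(-3^(2/3)*y/3), y)


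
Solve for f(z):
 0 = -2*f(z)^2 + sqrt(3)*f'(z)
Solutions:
 f(z) = -3/(C1 + 2*sqrt(3)*z)


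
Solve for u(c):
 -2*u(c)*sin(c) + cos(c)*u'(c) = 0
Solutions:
 u(c) = C1/cos(c)^2


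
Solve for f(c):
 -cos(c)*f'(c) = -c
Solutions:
 f(c) = C1 + Integral(c/cos(c), c)


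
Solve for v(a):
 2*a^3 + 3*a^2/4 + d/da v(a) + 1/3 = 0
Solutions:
 v(a) = C1 - a^4/2 - a^3/4 - a/3


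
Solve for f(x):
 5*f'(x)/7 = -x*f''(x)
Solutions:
 f(x) = C1 + C2*x^(2/7)


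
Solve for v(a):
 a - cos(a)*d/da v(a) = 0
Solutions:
 v(a) = C1 + Integral(a/cos(a), a)


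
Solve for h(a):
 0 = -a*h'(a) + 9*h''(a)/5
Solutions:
 h(a) = C1 + C2*erfi(sqrt(10)*a/6)


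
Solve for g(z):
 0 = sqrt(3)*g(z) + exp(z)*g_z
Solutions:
 g(z) = C1*exp(sqrt(3)*exp(-z))


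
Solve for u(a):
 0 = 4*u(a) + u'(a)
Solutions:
 u(a) = C1*exp(-4*a)


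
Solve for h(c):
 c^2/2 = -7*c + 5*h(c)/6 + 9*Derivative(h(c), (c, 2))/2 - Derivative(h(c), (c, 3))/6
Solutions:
 h(c) = C1*exp(c*(-2^(2/3)*(sqrt(14605) + 1463)^(1/3)/4 - 81*2^(1/3)/(2*(sqrt(14605) + 1463)^(1/3)) + 9))*sin(2^(1/3)*sqrt(3)*c*(-2^(1/3)*(sqrt(14605) + 1463)^(1/3) + 162/(sqrt(14605) + 1463)^(1/3))/4) + C2*exp(c*(-2^(2/3)*(sqrt(14605) + 1463)^(1/3)/4 - 81*2^(1/3)/(2*(sqrt(14605) + 1463)^(1/3)) + 9))*cos(2^(1/3)*sqrt(3)*c*(-2^(1/3)*(sqrt(14605) + 1463)^(1/3) + 162/(sqrt(14605) + 1463)^(1/3))/4) + C3*exp(c*(81*2^(1/3)/(sqrt(14605) + 1463)^(1/3) + 9 + 2^(2/3)*(sqrt(14605) + 1463)^(1/3)/2)) + 3*c^2/5 + 42*c/5 - 162/25


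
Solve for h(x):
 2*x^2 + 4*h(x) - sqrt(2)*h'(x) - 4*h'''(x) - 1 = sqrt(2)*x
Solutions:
 h(x) = C1*exp(3^(1/3)*x*(-(36 + sqrt(6)*sqrt(sqrt(2) + 216))^(1/3) + sqrt(2)*3^(1/3)/(36 + sqrt(6)*sqrt(sqrt(2) + 216))^(1/3))/12)*sin(3^(1/6)*x*(3*sqrt(2)/(36 + sqrt(6)*sqrt(sqrt(2) + 216))^(1/3) + 3^(2/3)*(36 + sqrt(6)*sqrt(sqrt(2) + 216))^(1/3))/12) + C2*exp(3^(1/3)*x*(-(36 + sqrt(6)*sqrt(sqrt(2) + 216))^(1/3) + sqrt(2)*3^(1/3)/(36 + sqrt(6)*sqrt(sqrt(2) + 216))^(1/3))/12)*cos(3^(1/6)*x*(3*sqrt(2)/(36 + sqrt(6)*sqrt(sqrt(2) + 216))^(1/3) + 3^(2/3)*(36 + sqrt(6)*sqrt(sqrt(2) + 216))^(1/3))/12) + C3*exp(-3^(1/3)*x*(-(36 + sqrt(6)*sqrt(sqrt(2) + 216))^(1/3) + sqrt(2)*3^(1/3)/(36 + sqrt(6)*sqrt(sqrt(2) + 216))^(1/3))/6) - x^2/2 + 1/4


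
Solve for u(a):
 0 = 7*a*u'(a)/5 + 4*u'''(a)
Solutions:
 u(a) = C1 + Integral(C2*airyai(-350^(1/3)*a/10) + C3*airybi(-350^(1/3)*a/10), a)


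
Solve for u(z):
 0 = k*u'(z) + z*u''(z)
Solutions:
 u(z) = C1 + z^(1 - re(k))*(C2*sin(log(z)*Abs(im(k))) + C3*cos(log(z)*im(k)))


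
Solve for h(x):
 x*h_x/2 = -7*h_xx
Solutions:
 h(x) = C1 + C2*erf(sqrt(7)*x/14)


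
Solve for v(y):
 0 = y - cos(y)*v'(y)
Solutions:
 v(y) = C1 + Integral(y/cos(y), y)


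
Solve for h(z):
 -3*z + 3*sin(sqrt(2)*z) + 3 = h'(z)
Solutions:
 h(z) = C1 - 3*z^2/2 + 3*z - 3*sqrt(2)*cos(sqrt(2)*z)/2


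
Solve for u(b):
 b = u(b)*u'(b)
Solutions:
 u(b) = -sqrt(C1 + b^2)
 u(b) = sqrt(C1 + b^2)


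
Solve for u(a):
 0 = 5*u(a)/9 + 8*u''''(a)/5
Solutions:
 u(a) = (C1*sin(sqrt(15)*2^(3/4)*a/12) + C2*cos(sqrt(15)*2^(3/4)*a/12))*exp(-sqrt(15)*2^(3/4)*a/12) + (C3*sin(sqrt(15)*2^(3/4)*a/12) + C4*cos(sqrt(15)*2^(3/4)*a/12))*exp(sqrt(15)*2^(3/4)*a/12)


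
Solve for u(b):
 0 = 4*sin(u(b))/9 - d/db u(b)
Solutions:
 -4*b/9 + log(cos(u(b)) - 1)/2 - log(cos(u(b)) + 1)/2 = C1


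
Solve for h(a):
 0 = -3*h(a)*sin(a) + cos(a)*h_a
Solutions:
 h(a) = C1/cos(a)^3


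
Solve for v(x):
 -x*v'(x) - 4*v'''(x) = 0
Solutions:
 v(x) = C1 + Integral(C2*airyai(-2^(1/3)*x/2) + C3*airybi(-2^(1/3)*x/2), x)


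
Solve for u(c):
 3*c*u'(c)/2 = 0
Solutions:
 u(c) = C1


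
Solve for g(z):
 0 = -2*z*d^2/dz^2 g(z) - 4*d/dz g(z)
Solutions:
 g(z) = C1 + C2/z


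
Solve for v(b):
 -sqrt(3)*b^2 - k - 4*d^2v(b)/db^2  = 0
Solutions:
 v(b) = C1 + C2*b - sqrt(3)*b^4/48 - b^2*k/8


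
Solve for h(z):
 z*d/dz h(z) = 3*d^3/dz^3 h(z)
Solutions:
 h(z) = C1 + Integral(C2*airyai(3^(2/3)*z/3) + C3*airybi(3^(2/3)*z/3), z)


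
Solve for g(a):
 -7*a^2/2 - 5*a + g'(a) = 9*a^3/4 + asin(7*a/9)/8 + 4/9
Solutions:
 g(a) = C1 + 9*a^4/16 + 7*a^3/6 + 5*a^2/2 + a*asin(7*a/9)/8 + 4*a/9 + sqrt(81 - 49*a^2)/56


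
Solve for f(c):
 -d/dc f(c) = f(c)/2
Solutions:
 f(c) = C1*exp(-c/2)


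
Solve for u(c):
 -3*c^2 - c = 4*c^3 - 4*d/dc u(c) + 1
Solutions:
 u(c) = C1 + c^4/4 + c^3/4 + c^2/8 + c/4


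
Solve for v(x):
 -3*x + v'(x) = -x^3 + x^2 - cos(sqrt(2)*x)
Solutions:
 v(x) = C1 - x^4/4 + x^3/3 + 3*x^2/2 - sqrt(2)*sin(sqrt(2)*x)/2


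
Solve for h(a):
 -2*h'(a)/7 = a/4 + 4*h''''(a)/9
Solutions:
 h(a) = C1 + C4*exp(-42^(2/3)*a/14) - 7*a^2/16 + (C2*sin(3*14^(2/3)*3^(1/6)*a/28) + C3*cos(3*14^(2/3)*3^(1/6)*a/28))*exp(42^(2/3)*a/28)


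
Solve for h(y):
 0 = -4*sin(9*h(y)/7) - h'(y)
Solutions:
 4*y + 7*log(cos(9*h(y)/7) - 1)/18 - 7*log(cos(9*h(y)/7) + 1)/18 = C1


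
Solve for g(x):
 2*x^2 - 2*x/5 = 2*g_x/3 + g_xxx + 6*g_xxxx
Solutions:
 g(x) = C1 + C2*exp(x*(-2 + (18*sqrt(326) + 325)^(-1/3) + (18*sqrt(326) + 325)^(1/3))/36)*sin(sqrt(3)*x*(-(18*sqrt(326) + 325)^(1/3) + (18*sqrt(326) + 325)^(-1/3))/36) + C3*exp(x*(-2 + (18*sqrt(326) + 325)^(-1/3) + (18*sqrt(326) + 325)^(1/3))/36)*cos(sqrt(3)*x*(-(18*sqrt(326) + 325)^(1/3) + (18*sqrt(326) + 325)^(-1/3))/36) + C4*exp(-x*((18*sqrt(326) + 325)^(-1/3) + 1 + (18*sqrt(326) + 325)^(1/3))/18) + x^3 - 3*x^2/10 - 9*x


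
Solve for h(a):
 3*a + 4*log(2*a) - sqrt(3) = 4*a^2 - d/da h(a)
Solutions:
 h(a) = C1 + 4*a^3/3 - 3*a^2/2 - 4*a*log(a) - a*log(16) + sqrt(3)*a + 4*a


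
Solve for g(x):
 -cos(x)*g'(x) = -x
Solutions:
 g(x) = C1 + Integral(x/cos(x), x)


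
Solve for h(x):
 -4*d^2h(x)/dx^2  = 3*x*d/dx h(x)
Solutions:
 h(x) = C1 + C2*erf(sqrt(6)*x/4)


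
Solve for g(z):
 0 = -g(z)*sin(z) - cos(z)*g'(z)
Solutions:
 g(z) = C1*cos(z)


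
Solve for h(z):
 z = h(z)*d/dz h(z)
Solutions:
 h(z) = -sqrt(C1 + z^2)
 h(z) = sqrt(C1 + z^2)


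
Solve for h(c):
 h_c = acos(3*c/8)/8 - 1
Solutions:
 h(c) = C1 + c*acos(3*c/8)/8 - c - sqrt(64 - 9*c^2)/24


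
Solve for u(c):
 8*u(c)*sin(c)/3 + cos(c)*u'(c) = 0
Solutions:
 u(c) = C1*cos(c)^(8/3)


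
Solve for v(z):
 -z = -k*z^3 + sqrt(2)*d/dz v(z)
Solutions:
 v(z) = C1 + sqrt(2)*k*z^4/8 - sqrt(2)*z^2/4


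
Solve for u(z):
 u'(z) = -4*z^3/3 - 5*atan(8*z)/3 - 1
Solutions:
 u(z) = C1 - z^4/3 - 5*z*atan(8*z)/3 - z + 5*log(64*z^2 + 1)/48


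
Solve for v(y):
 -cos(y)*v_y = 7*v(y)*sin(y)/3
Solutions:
 v(y) = C1*cos(y)^(7/3)


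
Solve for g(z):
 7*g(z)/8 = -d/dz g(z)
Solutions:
 g(z) = C1*exp(-7*z/8)


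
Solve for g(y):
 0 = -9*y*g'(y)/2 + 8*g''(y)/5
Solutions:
 g(y) = C1 + C2*erfi(3*sqrt(10)*y/8)


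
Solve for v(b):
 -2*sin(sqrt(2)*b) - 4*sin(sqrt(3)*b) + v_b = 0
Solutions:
 v(b) = C1 - sqrt(2)*cos(sqrt(2)*b) - 4*sqrt(3)*cos(sqrt(3)*b)/3


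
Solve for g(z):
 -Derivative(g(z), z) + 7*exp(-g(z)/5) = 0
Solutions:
 g(z) = 5*log(C1 + 7*z/5)


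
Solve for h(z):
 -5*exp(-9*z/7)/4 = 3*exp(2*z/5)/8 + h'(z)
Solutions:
 h(z) = C1 - 15*exp(2*z/5)/16 + 35*exp(-9*z/7)/36


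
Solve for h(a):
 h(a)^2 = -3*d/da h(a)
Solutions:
 h(a) = 3/(C1 + a)


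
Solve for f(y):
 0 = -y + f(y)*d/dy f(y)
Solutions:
 f(y) = -sqrt(C1 + y^2)
 f(y) = sqrt(C1 + y^2)


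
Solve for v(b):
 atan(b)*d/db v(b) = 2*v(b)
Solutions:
 v(b) = C1*exp(2*Integral(1/atan(b), b))


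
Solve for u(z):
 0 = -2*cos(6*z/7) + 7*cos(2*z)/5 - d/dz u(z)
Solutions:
 u(z) = C1 - 7*sin(6*z/7)/3 + 7*sin(2*z)/10


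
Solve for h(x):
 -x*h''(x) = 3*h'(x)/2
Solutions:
 h(x) = C1 + C2/sqrt(x)


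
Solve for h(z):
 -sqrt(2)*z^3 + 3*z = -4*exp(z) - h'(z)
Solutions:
 h(z) = C1 + sqrt(2)*z^4/4 - 3*z^2/2 - 4*exp(z)


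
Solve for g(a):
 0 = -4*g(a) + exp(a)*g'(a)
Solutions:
 g(a) = C1*exp(-4*exp(-a))


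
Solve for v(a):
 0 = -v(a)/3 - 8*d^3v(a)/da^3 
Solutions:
 v(a) = C3*exp(-3^(2/3)*a/6) + (C1*sin(3^(1/6)*a/4) + C2*cos(3^(1/6)*a/4))*exp(3^(2/3)*a/12)


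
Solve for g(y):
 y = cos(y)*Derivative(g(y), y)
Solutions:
 g(y) = C1 + Integral(y/cos(y), y)


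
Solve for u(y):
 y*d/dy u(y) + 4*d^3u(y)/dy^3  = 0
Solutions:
 u(y) = C1 + Integral(C2*airyai(-2^(1/3)*y/2) + C3*airybi(-2^(1/3)*y/2), y)


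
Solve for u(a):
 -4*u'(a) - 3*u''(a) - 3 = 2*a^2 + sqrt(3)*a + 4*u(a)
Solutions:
 u(a) = -a^2/2 - sqrt(3)*a/4 + a + (C1*sin(2*sqrt(2)*a/3) + C2*cos(2*sqrt(2)*a/3))*exp(-2*a/3) - 1 + sqrt(3)/4


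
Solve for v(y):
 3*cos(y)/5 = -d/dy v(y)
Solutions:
 v(y) = C1 - 3*sin(y)/5


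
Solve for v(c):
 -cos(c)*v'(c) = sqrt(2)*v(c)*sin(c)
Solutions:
 v(c) = C1*cos(c)^(sqrt(2))


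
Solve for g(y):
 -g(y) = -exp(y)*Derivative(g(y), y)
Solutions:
 g(y) = C1*exp(-exp(-y))


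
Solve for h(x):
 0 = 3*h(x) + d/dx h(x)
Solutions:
 h(x) = C1*exp(-3*x)


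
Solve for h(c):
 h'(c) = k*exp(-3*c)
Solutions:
 h(c) = C1 - k*exp(-3*c)/3


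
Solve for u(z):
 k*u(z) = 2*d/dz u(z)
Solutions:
 u(z) = C1*exp(k*z/2)


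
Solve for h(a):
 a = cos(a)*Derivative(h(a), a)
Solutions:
 h(a) = C1 + Integral(a/cos(a), a)


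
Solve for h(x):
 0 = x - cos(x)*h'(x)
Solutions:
 h(x) = C1 + Integral(x/cos(x), x)


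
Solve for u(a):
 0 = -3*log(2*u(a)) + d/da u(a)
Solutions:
 -Integral(1/(log(_y) + log(2)), (_y, u(a)))/3 = C1 - a


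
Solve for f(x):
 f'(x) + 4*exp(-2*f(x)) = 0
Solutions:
 f(x) = log(-sqrt(C1 - 8*x))
 f(x) = log(C1 - 8*x)/2


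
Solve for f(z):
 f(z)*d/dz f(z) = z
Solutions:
 f(z) = -sqrt(C1 + z^2)
 f(z) = sqrt(C1 + z^2)


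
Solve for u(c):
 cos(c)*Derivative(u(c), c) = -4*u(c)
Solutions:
 u(c) = C1*(sin(c)^2 - 2*sin(c) + 1)/(sin(c)^2 + 2*sin(c) + 1)


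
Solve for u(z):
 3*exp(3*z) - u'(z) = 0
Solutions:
 u(z) = C1 + exp(3*z)


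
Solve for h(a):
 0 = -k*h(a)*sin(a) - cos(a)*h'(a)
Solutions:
 h(a) = C1*exp(k*log(cos(a)))


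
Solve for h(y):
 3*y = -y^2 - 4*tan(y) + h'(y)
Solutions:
 h(y) = C1 + y^3/3 + 3*y^2/2 - 4*log(cos(y))


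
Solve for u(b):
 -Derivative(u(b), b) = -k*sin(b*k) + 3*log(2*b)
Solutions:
 u(b) = C1 - 3*b*log(b) - 3*b*log(2) + 3*b + k*Piecewise((-cos(b*k)/k, Ne(k, 0)), (0, True))


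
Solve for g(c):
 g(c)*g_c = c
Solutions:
 g(c) = -sqrt(C1 + c^2)
 g(c) = sqrt(C1 + c^2)


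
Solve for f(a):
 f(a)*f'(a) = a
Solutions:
 f(a) = -sqrt(C1 + a^2)
 f(a) = sqrt(C1 + a^2)


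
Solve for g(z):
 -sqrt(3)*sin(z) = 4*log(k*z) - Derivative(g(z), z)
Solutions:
 g(z) = C1 + 4*z*log(k*z) - 4*z - sqrt(3)*cos(z)


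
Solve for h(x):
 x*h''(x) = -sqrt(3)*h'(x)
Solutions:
 h(x) = C1 + C2*x^(1 - sqrt(3))


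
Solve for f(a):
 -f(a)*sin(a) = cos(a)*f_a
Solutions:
 f(a) = C1*cos(a)


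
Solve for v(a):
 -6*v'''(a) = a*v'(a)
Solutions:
 v(a) = C1 + Integral(C2*airyai(-6^(2/3)*a/6) + C3*airybi(-6^(2/3)*a/6), a)


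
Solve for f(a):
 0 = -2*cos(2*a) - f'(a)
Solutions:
 f(a) = C1 - sin(2*a)


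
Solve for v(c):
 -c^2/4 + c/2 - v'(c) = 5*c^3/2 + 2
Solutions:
 v(c) = C1 - 5*c^4/8 - c^3/12 + c^2/4 - 2*c


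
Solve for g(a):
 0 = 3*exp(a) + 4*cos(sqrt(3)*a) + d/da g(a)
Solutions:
 g(a) = C1 - 3*exp(a) - 4*sqrt(3)*sin(sqrt(3)*a)/3


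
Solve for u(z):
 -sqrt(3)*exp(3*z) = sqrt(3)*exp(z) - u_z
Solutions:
 u(z) = C1 + sqrt(3)*exp(3*z)/3 + sqrt(3)*exp(z)
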